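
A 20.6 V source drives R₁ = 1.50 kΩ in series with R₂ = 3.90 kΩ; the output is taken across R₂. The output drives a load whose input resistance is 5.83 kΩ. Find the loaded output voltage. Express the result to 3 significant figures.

The load sits in parallel with R₂: R₂‖R_L = (3.90 × 5.83) / (3.90 + 5.83) = 2.337 kΩ.
V_out = 20.6 × 2.337 / (1.50 + 2.337) = 20.6 × 2.337/3.837 = 12.5 V.

V_out ≈ 12.5 V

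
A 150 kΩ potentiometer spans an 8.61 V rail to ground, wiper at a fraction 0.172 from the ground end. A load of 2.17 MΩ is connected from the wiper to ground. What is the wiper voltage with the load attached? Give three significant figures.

The wiper splits the pot into (1−α)R = 124.2 kΩ above and αR = 25.80 kΩ below.
Lower section ‖ load = 25.50 kΩ.
V_wiper = 8.61 × 25.50/(124.2 + 25.50) = 1.47 V.

V ≈ 1.47 V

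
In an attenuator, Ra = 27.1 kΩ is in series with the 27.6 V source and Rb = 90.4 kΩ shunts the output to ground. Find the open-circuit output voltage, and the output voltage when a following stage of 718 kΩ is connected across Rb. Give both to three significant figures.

Open-circuit: V = 27.6 × 90.4/(27.1 + 90.4) = 21.2 V.
With the load, Rb becomes Rb‖R_L = 80.29 kΩ, so V = 27.6 × 80.29/107.4 = 20.6 V.

Unloaded: 21.2 V; loaded: 20.6 V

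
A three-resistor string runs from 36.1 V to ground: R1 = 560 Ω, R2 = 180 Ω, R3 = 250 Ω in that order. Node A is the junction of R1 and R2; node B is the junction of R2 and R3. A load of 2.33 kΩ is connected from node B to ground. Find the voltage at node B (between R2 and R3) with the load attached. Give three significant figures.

At node B, R3 is in parallel with the load: R3‖R_L = 225.8 Ω.
Below node A the resistance is R2 + (R3‖R_L) = 405.8 Ω, so V_A = 36.1 × 405.8/965.8 = 15.17 V.
Then V_B = V_A × (R3‖R_L)/(R2 + R3‖R_L) = 15.17 × 225.8/405.8 = 8.44 V.

V ≈ 8.44 V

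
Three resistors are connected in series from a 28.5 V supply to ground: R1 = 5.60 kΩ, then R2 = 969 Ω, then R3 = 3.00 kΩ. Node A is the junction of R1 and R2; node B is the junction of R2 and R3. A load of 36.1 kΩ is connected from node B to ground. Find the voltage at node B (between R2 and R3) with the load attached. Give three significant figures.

At node B, R3 is in parallel with the load: R3‖R_L = 2770 Ω.
Below node A the resistance is R2 + (R3‖R_L) = 3739 Ω, so V_A = 28.5 × 3739/9339 = 11.41 V.
Then V_B = V_A × (R3‖R_L)/(R2 + R3‖R_L) = 11.41 × 2770/3739 = 8.45 V.

V ≈ 8.45 V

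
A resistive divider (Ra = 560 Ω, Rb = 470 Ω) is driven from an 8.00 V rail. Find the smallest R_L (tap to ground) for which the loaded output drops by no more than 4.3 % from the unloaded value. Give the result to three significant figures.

Output resistance R_th = Ra‖Rb = (560 × 470)/1030 = 255.5 Ω.
The fractional drop is R_th/(R_th + R_L); requiring this ≤ 0.0430 gives R_L ≥ R_th(1/0.0430 − 1) = 255.5 × 22.26 = 5.69 kΩ.

R_L(min) ≈ 5.69 kΩ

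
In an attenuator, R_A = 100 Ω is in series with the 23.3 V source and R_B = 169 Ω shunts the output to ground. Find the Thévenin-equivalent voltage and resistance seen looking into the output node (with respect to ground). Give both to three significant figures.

V_th = 14.6 V, R_th = 62.8 Ω

V_th is the open-circuit tap voltage: 23.3 × 169/(100 + 169) = 14.6 V.
With the supply zeroed, R_A and R_B appear in parallel from the tap: R_th = R_A‖R_B = (100 × 169)/269.0 = 62.8 Ω.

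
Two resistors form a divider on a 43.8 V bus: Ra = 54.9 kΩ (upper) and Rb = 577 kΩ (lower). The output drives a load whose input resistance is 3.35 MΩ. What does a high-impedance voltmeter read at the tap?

The load sits in parallel with Rb: Rb‖R_L = (577 × 3350) / (577 + 3350) = 492.2 kΩ.
V_out = 43.8 × 492.2 / (54.9 + 492.2) = 43.8 × 492.2/547.1 = 39.4 V.

V_out ≈ 39.4 V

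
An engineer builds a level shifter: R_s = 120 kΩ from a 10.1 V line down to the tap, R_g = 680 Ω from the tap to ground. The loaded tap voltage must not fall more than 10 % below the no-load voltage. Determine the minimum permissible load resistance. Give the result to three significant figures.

R_L(min) ≈ 6.09 kΩ

Output resistance R_th = R_s‖R_g = (120000 × 680)/120700 = 676.2 Ω.
The fractional drop is R_th/(R_th + R_L); requiring this ≤ 0.100 gives R_L ≥ R_th(1/0.100 − 1) = 676.2 × 9.000 = 6.09 kΩ.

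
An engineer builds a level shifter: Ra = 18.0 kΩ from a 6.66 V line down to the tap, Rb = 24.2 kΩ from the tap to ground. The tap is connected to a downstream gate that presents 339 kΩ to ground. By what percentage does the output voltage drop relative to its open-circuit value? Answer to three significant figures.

The divider's output (Thévenin) resistance is Ra‖Rb = 10.32 kΩ.
Fractional drop under load = R_th/(R_th + R_L) = 10.32 / (10.32 + 339) = 0.02955.
So the output falls by 2.95 %.

2.95 %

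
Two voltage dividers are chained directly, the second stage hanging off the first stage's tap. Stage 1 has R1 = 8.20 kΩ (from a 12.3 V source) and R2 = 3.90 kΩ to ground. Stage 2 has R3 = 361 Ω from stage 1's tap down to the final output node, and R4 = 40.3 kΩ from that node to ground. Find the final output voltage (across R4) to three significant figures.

Stage 2 presents R3+R4 = 40660 Ω as a load on stage 1's tap.
Stage 1's lower leg becomes R2‖(R3+R4) = 3559 Ω, so V_mid = 12.3 × 3559/11760 = 3.722 V.
Stage 2 is itself unloaded: V_out = V_mid × R4/(R3+R4) = 3.722 × 40300/40660 = 3.69 V.

V_out ≈ 3.69 V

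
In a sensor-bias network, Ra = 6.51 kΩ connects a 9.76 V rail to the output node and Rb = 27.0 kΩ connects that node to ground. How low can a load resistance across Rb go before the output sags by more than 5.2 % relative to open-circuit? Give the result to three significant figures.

Output resistance R_th = Ra‖Rb = (6.51 × 27.0)/33.51 = 5.245 kΩ.
The fractional drop is R_th/(R_th + R_L); requiring this ≤ 0.0520 gives R_L ≥ R_th(1/0.0520 − 1) = 5.245 × 18.23 = 95.6 kΩ.

R_L(min) ≈ 95.6 kΩ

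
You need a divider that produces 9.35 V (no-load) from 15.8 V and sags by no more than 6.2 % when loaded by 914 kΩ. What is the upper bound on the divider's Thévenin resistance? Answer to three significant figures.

Loading drop = R_th/(R_th + R_L) ≤ 0.0620, so R_th ≤ R_L · ε/(1−ε) = 914 kΩ × 0.0620/0.9380 = 60.4 kΩ.

R_th ≤ 60.4 kΩ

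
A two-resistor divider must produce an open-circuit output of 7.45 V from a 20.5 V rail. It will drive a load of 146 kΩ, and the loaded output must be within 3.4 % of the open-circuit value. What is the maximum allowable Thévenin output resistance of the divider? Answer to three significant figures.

R_th ≤ 5.14 kΩ

Loading drop = R_th/(R_th + R_L) ≤ 0.0340, so R_th ≤ R_L · ε/(1−ε) = 146 kΩ × 0.0340/0.9660 = 5.14 kΩ.
(Any R1, R2 with R2/(R1+R2) = 0.363 and R1‖R2 ≤ 5.14 kΩ will meet the spec.)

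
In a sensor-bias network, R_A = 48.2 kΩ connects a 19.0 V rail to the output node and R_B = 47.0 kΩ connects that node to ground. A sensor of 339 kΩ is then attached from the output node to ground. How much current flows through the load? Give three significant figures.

I_L ≈ 0.0259 mA

R_B‖R_L = 41.28 kΩ; V_out = 19.0 × 41.28/89.48 = 8.765 V.
I_L = V_out / R_L = 8.765 / 339 kΩ = 0.0259 mA.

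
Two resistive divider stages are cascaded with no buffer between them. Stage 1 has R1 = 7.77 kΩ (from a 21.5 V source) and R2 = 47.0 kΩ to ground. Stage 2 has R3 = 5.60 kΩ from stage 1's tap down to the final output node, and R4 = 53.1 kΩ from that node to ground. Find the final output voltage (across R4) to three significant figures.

Stage 2 presents R3+R4 = 58.70 kΩ as a load on stage 1's tap.
Stage 1's lower leg becomes R2‖(R3+R4) = 26.10 kΩ, so V_mid = 21.5 × 26.10/33.87 = 16.57 V.
Stage 2 is itself unloaded: V_out = V_mid × R4/(R3+R4) = 16.57 × 53.1/58.70 = 15.0 V.

V_out ≈ 15.0 V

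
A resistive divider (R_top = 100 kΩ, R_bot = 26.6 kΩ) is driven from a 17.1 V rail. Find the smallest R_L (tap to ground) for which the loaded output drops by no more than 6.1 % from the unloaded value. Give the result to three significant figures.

Output resistance R_th = R_top‖R_bot = (100 × 26.6)/126.6 = 21.01 kΩ.
The fractional drop is R_th/(R_th + R_L); requiring this ≤ 0.0610 gives R_L ≥ R_th(1/0.0610 − 1) = 21.01 × 15.39 = 323 kΩ.

R_L(min) ≈ 323 kΩ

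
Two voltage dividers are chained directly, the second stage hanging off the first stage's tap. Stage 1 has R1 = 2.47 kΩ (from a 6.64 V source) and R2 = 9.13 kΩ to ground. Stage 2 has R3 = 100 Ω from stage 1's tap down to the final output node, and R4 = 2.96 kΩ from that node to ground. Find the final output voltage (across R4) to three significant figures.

V_out ≈ 3.09 V

Stage 2 presents R3+R4 = 3060 Ω as a load on stage 1's tap.
Stage 1's lower leg becomes R2‖(R3+R4) = 2292 Ω, so V_mid = 6.64 × 2292/4762 = 3.196 V.
Stage 2 is itself unloaded: V_out = V_mid × R4/(R3+R4) = 3.196 × 2960/3060 = 3.09 V.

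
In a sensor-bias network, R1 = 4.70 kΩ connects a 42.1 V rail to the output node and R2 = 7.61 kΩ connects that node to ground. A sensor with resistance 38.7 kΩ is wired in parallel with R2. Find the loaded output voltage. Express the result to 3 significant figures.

The load sits in parallel with R2: R2‖R_L = (7.61 × 38.7) / (7.61 + 38.7) = 6.359 kΩ.
V_out = 42.1 × 6.359 / (4.70 + 6.359) = 42.1 × 6.359/11.06 = 24.2 V.

V_out ≈ 24.2 V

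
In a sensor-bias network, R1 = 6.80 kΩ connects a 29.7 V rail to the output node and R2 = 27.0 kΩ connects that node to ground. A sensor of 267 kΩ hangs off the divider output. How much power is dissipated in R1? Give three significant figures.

Total resistance from the source is R1 + (R2‖R_L) = 31.32 kΩ, so I = 29.7/31.32 kΩ = 0.9483 mA.
P = I²·R1 = (0.9483 mA)² × 6.80 kΩ = 6.11 mW.

P ≈ 6.11 mW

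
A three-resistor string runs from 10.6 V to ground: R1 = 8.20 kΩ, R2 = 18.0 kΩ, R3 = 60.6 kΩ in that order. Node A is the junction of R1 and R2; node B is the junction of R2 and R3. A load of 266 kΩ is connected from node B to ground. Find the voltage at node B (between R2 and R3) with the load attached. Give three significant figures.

V ≈ 6.92 V

At node B, R3 is in parallel with the load: R3‖R_L = 49.36 kΩ.
Below node A the resistance is R2 + (R3‖R_L) = 67.36 kΩ, so V_A = 10.6 × 67.36/75.56 = 9.450 V.
Then V_B = V_A × (R3‖R_L)/(R2 + R3‖R_L) = 9.450 × 49.36/67.36 = 6.92 V.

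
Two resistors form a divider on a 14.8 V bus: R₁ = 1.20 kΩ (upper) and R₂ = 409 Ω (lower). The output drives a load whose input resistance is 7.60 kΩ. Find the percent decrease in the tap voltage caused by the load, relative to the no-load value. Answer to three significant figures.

3.86 %

The divider's output (Thévenin) resistance is R₁‖R₂ = 305.0 Ω.
Fractional drop under load = R_th/(R_th + R_L) = 305.0 / (305.0 + 7600) = 0.03859.
So the output falls by 3.86 %.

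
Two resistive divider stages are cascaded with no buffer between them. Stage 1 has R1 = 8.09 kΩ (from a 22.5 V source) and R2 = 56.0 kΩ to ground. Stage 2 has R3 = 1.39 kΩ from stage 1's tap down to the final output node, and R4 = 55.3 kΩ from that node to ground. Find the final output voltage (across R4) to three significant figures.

Stage 2 presents R3+R4 = 56.69 kΩ as a load on stage 1's tap.
Stage 1's lower leg becomes R2‖(R3+R4) = 28.17 kΩ, so V_mid = 22.5 × 28.17/36.26 = 17.48 V.
Stage 2 is itself unloaded: V_out = V_mid × R4/(R3+R4) = 17.48 × 55.3/56.69 = 17.1 V.

V_out ≈ 17.1 V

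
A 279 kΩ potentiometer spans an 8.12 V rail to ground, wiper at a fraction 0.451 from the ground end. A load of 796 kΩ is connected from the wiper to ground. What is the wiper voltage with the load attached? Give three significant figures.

The wiper splits the pot into (1−α)R = 153.2 kΩ above and αR = 125.8 kΩ below.
Lower section ‖ load = 108.7 kΩ.
V_wiper = 8.12 × 108.7/(153.2 + 108.7) = 3.37 V.

V ≈ 3.37 V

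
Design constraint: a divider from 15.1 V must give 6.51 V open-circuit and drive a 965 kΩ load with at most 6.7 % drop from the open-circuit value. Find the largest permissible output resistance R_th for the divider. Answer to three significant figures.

Loading drop = R_th/(R_th + R_L) ≤ 0.0670, so R_th ≤ R_L · ε/(1−ε) = 965 kΩ × 0.0670/0.9330 = 69.3 kΩ.
(Any R1, R2 with R2/(R1+R2) = 0.431 and R1‖R2 ≤ 69.3 kΩ will meet the spec.)

R_th ≤ 69.3 kΩ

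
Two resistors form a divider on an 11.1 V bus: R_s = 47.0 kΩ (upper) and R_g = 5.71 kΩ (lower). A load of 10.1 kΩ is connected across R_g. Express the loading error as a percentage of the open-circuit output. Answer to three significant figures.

33.5 %

The divider's output (Thévenin) resistance is R_s‖R_g = 5.091 kΩ.
Fractional drop under load = R_th/(R_th + R_L) = 5.091 / (5.091 + 10.1) = 0.3352.
So the output falls by 33.5 %.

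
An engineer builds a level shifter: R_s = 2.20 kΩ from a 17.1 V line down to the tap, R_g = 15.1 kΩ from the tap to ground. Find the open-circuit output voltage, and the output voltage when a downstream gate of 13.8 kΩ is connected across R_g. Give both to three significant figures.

Open-circuit: V = 17.1 × 15.1/(2.20 + 15.1) = 14.9 V.
With the load, R_g becomes R_g‖R_L = 7.210 kΩ, so V = 17.1 × 7.210/9.410 = 13.1 V.

Unloaded: 14.9 V; loaded: 13.1 V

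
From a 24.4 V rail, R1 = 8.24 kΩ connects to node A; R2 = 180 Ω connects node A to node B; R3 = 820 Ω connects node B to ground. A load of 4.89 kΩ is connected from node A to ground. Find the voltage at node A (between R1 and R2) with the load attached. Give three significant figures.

V ≈ 2.23 V

Below node A the series string R2+R3 = 1000 Ω sits in parallel with the 4890 Ω load: 830.2 Ω.
V_A = 24.4 × 830.2/(8240 + 830.2) = 2.23 V.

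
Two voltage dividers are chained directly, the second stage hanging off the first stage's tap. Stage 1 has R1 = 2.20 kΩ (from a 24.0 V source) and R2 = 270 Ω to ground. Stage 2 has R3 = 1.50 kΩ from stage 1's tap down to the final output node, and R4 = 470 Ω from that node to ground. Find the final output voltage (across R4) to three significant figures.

Stage 2 presents R3+R4 = 1970 Ω as a load on stage 1's tap.
Stage 1's lower leg becomes R2‖(R3+R4) = 237.5 Ω, so V_mid = 24.0 × 237.5/2437 = 2.338 V.
Stage 2 is itself unloaded: V_out = V_mid × R4/(R3+R4) = 2.338 × 470/1970 = 0.558 V.

V_out ≈ 0.558 V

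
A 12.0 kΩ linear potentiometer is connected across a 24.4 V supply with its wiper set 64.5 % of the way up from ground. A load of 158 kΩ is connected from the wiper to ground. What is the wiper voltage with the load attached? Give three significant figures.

V ≈ 15.5 V

The wiper splits the pot into (1−α)R = 4.260 kΩ above and αR = 7.740 kΩ below.
Lower section ‖ load = 7.379 kΩ.
V_wiper = 24.4 × 7.379/(4.260 + 7.379) = 15.5 V.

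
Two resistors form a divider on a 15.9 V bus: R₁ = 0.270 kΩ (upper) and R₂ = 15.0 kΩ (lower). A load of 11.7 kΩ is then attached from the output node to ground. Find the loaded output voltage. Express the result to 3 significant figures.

The load sits in parallel with R₂: R₂‖R_L = (15000 × 11700) / (15000 + 11700) = 6573 Ω.
V_out = 15.9 × 6573 / (270 + 6573) = 15.9 × 6573/6843 = 15.3 V.

V_out ≈ 15.3 V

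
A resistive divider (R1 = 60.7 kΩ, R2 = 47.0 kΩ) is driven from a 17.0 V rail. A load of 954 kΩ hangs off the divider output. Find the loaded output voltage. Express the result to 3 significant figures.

V_out ≈ 7.22 V

The load sits in parallel with R2: R2‖R_L = (47.0 × 954) / (47.0 + 954) = 44.79 kΩ.
V_out = 17.0 × 44.79 / (60.7 + 44.79) = 17.0 × 44.79/105.5 = 7.22 V.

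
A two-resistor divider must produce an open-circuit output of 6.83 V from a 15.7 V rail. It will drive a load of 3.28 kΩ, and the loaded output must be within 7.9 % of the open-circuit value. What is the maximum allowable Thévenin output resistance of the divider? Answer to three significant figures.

R_th ≤ 281 Ω

Loading drop = R_th/(R_th + R_L) ≤ 0.0790, so R_th ≤ R_L · ε/(1−ε) = 3.28 kΩ × 0.0790/0.9210 = 281 Ω.
(Any R1, R2 with R2/(R1+R2) = 0.435 and R1‖R2 ≤ 281 Ω will meet the spec.)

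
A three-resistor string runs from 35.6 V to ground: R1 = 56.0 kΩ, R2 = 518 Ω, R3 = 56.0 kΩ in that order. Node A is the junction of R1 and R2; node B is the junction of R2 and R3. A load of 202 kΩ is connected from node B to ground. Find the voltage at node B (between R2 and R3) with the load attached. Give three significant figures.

At node B, R3 is in parallel with the load: R3‖R_L = 43840 Ω.
Below node A the resistance is R2 + (R3‖R_L) = 44360 Ω, so V_A = 35.6 × 44360/100400 = 15.74 V.
Then V_B = V_A × (R3‖R_L)/(R2 + R3‖R_L) = 15.74 × 43840/44360 = 15.6 V.

V ≈ 15.6 V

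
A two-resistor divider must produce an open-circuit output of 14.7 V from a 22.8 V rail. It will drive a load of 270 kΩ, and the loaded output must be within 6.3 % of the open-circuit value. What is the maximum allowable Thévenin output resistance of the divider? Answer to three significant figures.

Loading drop = R_th/(R_th + R_L) ≤ 0.0630, so R_th ≤ R_L · ε/(1−ε) = 270 kΩ × 0.0630/0.9370 = 18.2 kΩ.

R_th ≤ 18.2 kΩ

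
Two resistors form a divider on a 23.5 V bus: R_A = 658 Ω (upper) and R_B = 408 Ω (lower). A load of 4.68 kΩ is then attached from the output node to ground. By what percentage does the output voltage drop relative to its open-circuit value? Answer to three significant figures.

The divider's output (Thévenin) resistance is R_A‖R_B = 251.8 Ω.
Fractional drop under load = R_th/(R_th + R_L) = 251.8 / (251.8 + 4680) = 0.05106.
So the output falls by 5.11 %.

5.11 %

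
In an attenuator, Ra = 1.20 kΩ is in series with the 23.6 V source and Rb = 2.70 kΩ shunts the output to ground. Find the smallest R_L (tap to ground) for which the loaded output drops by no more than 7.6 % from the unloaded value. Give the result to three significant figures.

R_L(min) ≈ 10.1 kΩ

Output resistance R_th = Ra‖Rb = (1200 × 2700)/3900 = 830.8 Ω.
The fractional drop is R_th/(R_th + R_L); requiring this ≤ 0.0760 gives R_L ≥ R_th(1/0.0760 − 1) = 830.8 × 12.16 = 10.1 kΩ.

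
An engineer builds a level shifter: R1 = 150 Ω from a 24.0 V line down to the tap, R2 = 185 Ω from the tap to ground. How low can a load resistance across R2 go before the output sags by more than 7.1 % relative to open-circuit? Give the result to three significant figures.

R_L(min) ≈ 1.08 kΩ

Output resistance R_th = R1‖R2 = (150 × 185)/335.0 = 82.84 Ω.
The fractional drop is R_th/(R_th + R_L); requiring this ≤ 0.0710 gives R_L ≥ R_th(1/0.0710 − 1) = 82.84 × 13.08 = 1.08 kΩ.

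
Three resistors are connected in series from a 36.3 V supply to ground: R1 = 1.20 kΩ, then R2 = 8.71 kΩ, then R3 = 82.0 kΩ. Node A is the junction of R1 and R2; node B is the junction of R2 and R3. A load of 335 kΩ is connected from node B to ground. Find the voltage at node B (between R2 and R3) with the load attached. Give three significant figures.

V ≈ 31.6 V

At node B, R3 is in parallel with the load: R3‖R_L = 65.88 kΩ.
Below node A the resistance is R2 + (R3‖R_L) = 74.59 kΩ, so V_A = 36.3 × 74.59/75.79 = 35.73 V.
Then V_B = V_A × (R3‖R_L)/(R2 + R3‖R_L) = 35.73 × 65.88/74.59 = 31.6 V.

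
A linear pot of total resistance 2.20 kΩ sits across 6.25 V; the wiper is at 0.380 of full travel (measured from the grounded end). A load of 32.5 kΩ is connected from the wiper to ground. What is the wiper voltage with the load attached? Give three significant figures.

V ≈ 2.34 V

The wiper splits the pot into (1−α)R = 1364 Ω above and αR = 836.0 Ω below.
Lower section ‖ load = 815.0 Ω.
V_wiper = 6.25 × 815.0/(1364 + 815.0) = 2.34 V.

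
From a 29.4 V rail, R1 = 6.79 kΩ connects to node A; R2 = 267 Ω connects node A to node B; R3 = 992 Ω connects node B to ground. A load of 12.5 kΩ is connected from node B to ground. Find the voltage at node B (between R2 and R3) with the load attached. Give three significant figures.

V ≈ 3.39 V

At node B, R3 is in parallel with the load: R3‖R_L = 919.1 Ω.
Below node A the resistance is R2 + (R3‖R_L) = 1186 Ω, so V_A = 29.4 × 1186/7976 = 4.372 V.
Then V_B = V_A × (R3‖R_L)/(R2 + R3‖R_L) = 4.372 × 919.1/1186 = 3.39 V.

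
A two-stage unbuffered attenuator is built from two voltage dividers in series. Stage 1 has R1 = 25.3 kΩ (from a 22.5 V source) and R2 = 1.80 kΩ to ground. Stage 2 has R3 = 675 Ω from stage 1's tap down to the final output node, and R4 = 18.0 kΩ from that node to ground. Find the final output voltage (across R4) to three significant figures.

V_out ≈ 1.32 V

Stage 2 presents R3+R4 = 18680 Ω as a load on stage 1's tap.
Stage 1's lower leg becomes R2‖(R3+R4) = 1642 Ω, so V_mid = 22.5 × 1642/26940 = 1.371 V.
Stage 2 is itself unloaded: V_out = V_mid × R4/(R3+R4) = 1.371 × 18000/18680 = 1.32 V.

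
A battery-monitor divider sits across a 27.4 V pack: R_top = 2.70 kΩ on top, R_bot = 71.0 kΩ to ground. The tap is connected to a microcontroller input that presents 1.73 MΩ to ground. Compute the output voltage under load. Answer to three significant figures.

The load sits in parallel with R_bot: R_bot‖R_L = (71.0 × 1730) / (71.0 + 1730) = 68.20 kΩ.
V_out = 27.4 × 68.20 / (2.70 + 68.20) = 27.4 × 68.20/70.90 = 26.4 V.

V_out ≈ 26.4 V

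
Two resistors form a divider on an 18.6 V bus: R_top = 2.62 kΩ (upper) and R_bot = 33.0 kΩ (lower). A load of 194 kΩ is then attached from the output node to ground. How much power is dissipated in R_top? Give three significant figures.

P ≈ 0.954 mW

Total resistance from the source is R_top + (R_bot‖R_L) = 30.82 kΩ, so I = 18.6/30.82 kΩ = 0.6035 mA.
P = I²·R_top = (0.6035 mA)² × 2.62 kΩ = 0.954 mW.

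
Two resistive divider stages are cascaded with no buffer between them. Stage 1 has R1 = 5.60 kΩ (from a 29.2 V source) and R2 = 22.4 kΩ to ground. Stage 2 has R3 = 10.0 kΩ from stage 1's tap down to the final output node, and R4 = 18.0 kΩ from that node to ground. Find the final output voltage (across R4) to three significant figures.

Stage 2 presents R3+R4 = 28.00 kΩ as a load on stage 1's tap.
Stage 1's lower leg becomes R2‖(R3+R4) = 12.44 kΩ, so V_mid = 29.2 × 12.44/18.04 = 20.14 V.
Stage 2 is itself unloaded: V_out = V_mid × R4/(R3+R4) = 20.14 × 18.0/28.00 = 12.9 V.

V_out ≈ 12.9 V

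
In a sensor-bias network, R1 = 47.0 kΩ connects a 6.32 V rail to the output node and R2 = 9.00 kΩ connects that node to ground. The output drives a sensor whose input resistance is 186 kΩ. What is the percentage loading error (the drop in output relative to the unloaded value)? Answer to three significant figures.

3.90 %

The divider's output (Thévenin) resistance is R1‖R2 = 7.554 kΩ.
Fractional drop under load = R_th/(R_th + R_L) = 7.554 / (7.554 + 186) = 0.03903.
So the output falls by 3.90 %.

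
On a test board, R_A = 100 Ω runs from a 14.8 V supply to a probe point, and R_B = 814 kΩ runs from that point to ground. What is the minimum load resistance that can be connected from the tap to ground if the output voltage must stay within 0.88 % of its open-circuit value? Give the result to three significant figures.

R_L(min) ≈ 11.3 kΩ

Output resistance R_th = R_A‖R_B = (100 × 814000)/814100 = 99.99 Ω.
The fractional drop is R_th/(R_th + R_L); requiring this ≤ 0.00880 gives R_L ≥ R_th(1/0.00880 − 1) = 99.99 × 112.6 = 11.3 kΩ.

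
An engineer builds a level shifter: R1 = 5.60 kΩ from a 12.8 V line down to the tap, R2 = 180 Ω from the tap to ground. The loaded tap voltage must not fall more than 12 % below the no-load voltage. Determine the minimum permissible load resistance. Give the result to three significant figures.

R_L(min) ≈ 1.28 kΩ

Output resistance R_th = R1‖R2 = (5600 × 180)/5780 = 174.4 Ω.
The fractional drop is R_th/(R_th + R_L); requiring this ≤ 0.120 gives R_L ≥ R_th(1/0.120 − 1) = 174.4 × 7.333 = 1.28 kΩ.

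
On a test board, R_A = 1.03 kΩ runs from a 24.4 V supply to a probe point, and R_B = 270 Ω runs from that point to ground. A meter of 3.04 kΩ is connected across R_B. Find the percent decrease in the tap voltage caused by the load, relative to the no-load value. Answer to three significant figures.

6.57 %

The divider's output (Thévenin) resistance is R_A‖R_B = 213.9 Ω.
Fractional drop under load = R_th/(R_th + R_L) = 213.9 / (213.9 + 3040) = 0.06574.
So the output falls by 6.57 %.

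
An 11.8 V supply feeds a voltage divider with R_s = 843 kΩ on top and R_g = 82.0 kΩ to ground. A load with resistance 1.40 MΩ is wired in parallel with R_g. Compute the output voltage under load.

The load sits in parallel with R_g: R_g‖R_L = (82.0 × 1400) / (82.0 + 1400) = 77.46 kΩ.
V_out = 11.8 × 77.46 / (843 + 77.46) = 11.8 × 77.46/920.5 = 0.993 V.

V_out ≈ 0.993 V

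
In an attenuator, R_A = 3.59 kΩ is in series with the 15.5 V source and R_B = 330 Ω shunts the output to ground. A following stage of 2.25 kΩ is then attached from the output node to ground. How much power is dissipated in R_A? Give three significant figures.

Total resistance from the source is R_A + (R_B‖R_L) = 3878 Ω, so I = 15.5/3878 Ω = 3.997 mA.
P = I²·R_A = (3.997 mA)² × 3.59 kΩ = 57.4 mW.

P ≈ 57.4 mW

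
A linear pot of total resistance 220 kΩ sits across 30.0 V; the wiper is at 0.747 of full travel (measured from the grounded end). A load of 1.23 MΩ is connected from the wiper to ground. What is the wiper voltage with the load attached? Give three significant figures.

The wiper splits the pot into (1−α)R = 55.66 kΩ above and αR = 164.3 kΩ below.
Lower section ‖ load = 145.0 kΩ.
V_wiper = 30.0 × 145.0/(55.66 + 145.0) = 21.7 V.

V ≈ 21.7 V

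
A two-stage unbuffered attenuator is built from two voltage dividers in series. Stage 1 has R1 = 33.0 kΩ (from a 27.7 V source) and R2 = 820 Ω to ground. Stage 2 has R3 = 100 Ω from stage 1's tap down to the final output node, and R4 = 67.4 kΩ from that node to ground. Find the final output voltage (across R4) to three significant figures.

V_out ≈ 0.663 V

Stage 2 presents R3+R4 = 67500 Ω as a load on stage 1's tap.
Stage 1's lower leg becomes R2‖(R3+R4) = 810.2 Ω, so V_mid = 27.7 × 810.2/33810 = 0.6637 V.
Stage 2 is itself unloaded: V_out = V_mid × R4/(R3+R4) = 0.6637 × 67400/67500 = 0.663 V.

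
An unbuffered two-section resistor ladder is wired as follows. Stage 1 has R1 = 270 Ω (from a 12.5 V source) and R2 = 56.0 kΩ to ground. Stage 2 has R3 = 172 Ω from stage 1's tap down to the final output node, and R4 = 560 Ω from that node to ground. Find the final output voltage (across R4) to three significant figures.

Stage 2 presents R3+R4 = 732.0 Ω as a load on stage 1's tap.
Stage 1's lower leg becomes R2‖(R3+R4) = 722.6 Ω, so V_mid = 12.5 × 722.6/992.6 = 9.100 V.
Stage 2 is itself unloaded: V_out = V_mid × R4/(R3+R4) = 9.100 × 560/732.0 = 6.96 V.

V_out ≈ 6.96 V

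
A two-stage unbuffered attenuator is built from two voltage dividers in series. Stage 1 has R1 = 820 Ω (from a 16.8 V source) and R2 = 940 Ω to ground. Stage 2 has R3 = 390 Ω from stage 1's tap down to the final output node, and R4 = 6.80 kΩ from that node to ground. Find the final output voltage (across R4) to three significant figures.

V_out ≈ 8.00 V

Stage 2 presents R3+R4 = 7190 Ω as a load on stage 1's tap.
Stage 1's lower leg becomes R2‖(R3+R4) = 831.3 Ω, so V_mid = 16.8 × 831.3/1651 = 8.458 V.
Stage 2 is itself unloaded: V_out = V_mid × R4/(R3+R4) = 8.458 × 6800/7190 = 8.00 V.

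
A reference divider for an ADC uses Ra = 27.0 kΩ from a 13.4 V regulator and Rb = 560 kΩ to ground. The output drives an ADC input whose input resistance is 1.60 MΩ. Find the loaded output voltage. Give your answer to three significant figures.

The load sits in parallel with Rb: Rb‖R_L = (560 × 1600) / (560 + 1600) = 414.8 kΩ.
V_out = 13.4 × 414.8 / (27.0 + 414.8) = 13.4 × 414.8/441.8 = 12.6 V.

V_out ≈ 12.6 V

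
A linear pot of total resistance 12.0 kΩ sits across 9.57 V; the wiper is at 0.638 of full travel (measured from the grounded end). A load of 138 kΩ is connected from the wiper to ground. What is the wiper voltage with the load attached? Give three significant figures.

The wiper splits the pot into (1−α)R = 4.344 kΩ above and αR = 7.656 kΩ below.
Lower section ‖ load = 7.254 kΩ.
V_wiper = 9.57 × 7.254/(4.344 + 7.254) = 5.99 V.

V ≈ 5.99 V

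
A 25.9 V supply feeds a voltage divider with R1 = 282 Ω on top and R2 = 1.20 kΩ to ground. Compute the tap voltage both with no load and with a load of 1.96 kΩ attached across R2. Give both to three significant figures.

Unloaded: 21.0 V; loaded: 18.8 V

Open-circuit: V = 25.9 × 1200/(282 + 1200) = 21.0 V.
With the load, R2 becomes R2‖R_L = 744.3 Ω, so V = 25.9 × 744.3/1026 = 18.8 V.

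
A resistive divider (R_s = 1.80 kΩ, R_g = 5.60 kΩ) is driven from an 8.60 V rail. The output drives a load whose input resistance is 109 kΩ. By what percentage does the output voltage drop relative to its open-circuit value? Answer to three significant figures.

1.23 %

The divider's output (Thévenin) resistance is R_s‖R_g = 1.362 kΩ.
Fractional drop under load = R_th/(R_th + R_L) = 1.362 / (1.362 + 109) = 0.01234.
So the output falls by 1.23 %.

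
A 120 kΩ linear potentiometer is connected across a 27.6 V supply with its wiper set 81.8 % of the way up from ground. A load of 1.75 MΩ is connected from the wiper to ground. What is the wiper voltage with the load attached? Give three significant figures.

The wiper splits the pot into (1−α)R = 21.84 kΩ above and αR = 98.16 kΩ below.
Lower section ‖ load = 92.95 kΩ.
V_wiper = 27.6 × 92.95/(21.84 + 92.95) = 22.3 V.

V ≈ 22.3 V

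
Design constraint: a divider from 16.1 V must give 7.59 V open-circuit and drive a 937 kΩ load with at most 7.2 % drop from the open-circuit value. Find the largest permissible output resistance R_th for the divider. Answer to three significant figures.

R_th ≤ 72.7 kΩ

Loading drop = R_th/(R_th + R_L) ≤ 0.0720, so R_th ≤ R_L · ε/(1−ε) = 937 kΩ × 0.0720/0.9280 = 72.7 kΩ.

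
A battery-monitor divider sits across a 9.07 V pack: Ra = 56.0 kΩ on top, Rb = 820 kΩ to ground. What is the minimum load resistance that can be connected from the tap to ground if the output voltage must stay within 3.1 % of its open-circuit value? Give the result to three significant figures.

Output resistance R_th = Ra‖Rb = (56.0 × 820)/876.0 = 52.42 kΩ.
The fractional drop is R_th/(R_th + R_L); requiring this ≤ 0.0310 gives R_L ≥ R_th(1/0.0310 − 1) = 52.42 × 31.26 = 1.64 MΩ.

R_L(min) ≈ 1.64 MΩ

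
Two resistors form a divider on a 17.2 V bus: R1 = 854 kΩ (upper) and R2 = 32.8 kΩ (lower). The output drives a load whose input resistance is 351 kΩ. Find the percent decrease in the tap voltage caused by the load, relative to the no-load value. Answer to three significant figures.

8.26 %

The divider's output (Thévenin) resistance is R1‖R2 = 31.59 kΩ.
Fractional drop under load = R_th/(R_th + R_L) = 31.59 / (31.59 + 351) = 0.08256.
So the output falls by 8.26 %.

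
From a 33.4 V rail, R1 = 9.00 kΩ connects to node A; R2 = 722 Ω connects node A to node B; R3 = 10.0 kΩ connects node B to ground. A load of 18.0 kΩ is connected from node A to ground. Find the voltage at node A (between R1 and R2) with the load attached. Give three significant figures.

Below node A the series string R2+R3 = 10720 Ω sits in parallel with the 18000 Ω load: 6719 Ω.
V_A = 33.4 × 6719/(9000 + 6719) = 14.3 V.

V ≈ 14.3 V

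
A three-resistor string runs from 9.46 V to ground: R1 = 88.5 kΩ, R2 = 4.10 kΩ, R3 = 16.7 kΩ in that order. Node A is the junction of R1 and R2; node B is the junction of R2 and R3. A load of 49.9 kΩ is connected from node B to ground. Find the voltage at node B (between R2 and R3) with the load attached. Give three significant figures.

V ≈ 1.13 V

At node B, R3 is in parallel with the load: R3‖R_L = 12.51 kΩ.
Below node A the resistance is R2 + (R3‖R_L) = 16.61 kΩ, so V_A = 9.46 × 16.61/105.1 = 1.495 V.
Then V_B = V_A × (R3‖R_L)/(R2 + R3‖R_L) = 1.495 × 12.51/16.61 = 1.13 V.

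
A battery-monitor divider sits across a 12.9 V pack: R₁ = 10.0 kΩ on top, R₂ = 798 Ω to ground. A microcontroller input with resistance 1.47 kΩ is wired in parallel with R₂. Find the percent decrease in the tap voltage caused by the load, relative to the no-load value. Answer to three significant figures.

33.5 %

Unloaded V = 12.9 × 798/10800 = 0.9533 V.
Loaded: R₂‖R_L = 517.2 Ω, giving V = 12.9 × 517.2/10520 = 0.6344 V.
Drop = (0.9533 − 0.6344) / 0.9533 = 33.5 %.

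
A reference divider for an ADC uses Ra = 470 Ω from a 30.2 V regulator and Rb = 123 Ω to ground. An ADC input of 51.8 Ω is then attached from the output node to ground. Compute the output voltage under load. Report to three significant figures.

The load sits in parallel with Rb: Rb‖R_L = (123 × 51.8) / (123 + 51.8) = 36.45 Ω.
V_out = 30.2 × 36.45 / (470 + 36.45) = 30.2 × 36.45/506.4 = 2.17 V.

V_out ≈ 2.17 V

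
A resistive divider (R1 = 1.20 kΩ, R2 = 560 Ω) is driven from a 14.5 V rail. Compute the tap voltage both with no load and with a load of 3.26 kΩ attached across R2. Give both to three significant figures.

Unloaded: 4.61 V; loaded: 4.13 V

Open-circuit: V = 14.5 × 560/(1200 + 560) = 4.61 V.
With the load, R2 becomes R2‖R_L = 477.9 Ω, so V = 14.5 × 477.9/1678 = 4.13 V.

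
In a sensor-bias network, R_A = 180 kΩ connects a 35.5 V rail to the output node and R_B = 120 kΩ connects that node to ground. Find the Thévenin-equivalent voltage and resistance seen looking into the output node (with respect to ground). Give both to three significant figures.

V_th is the open-circuit tap voltage: 35.5 × 120/(180 + 120) = 14.2 V.
With the supply zeroed, R_A and R_B appear in parallel from the tap: R_th = R_A‖R_B = (180 × 120)/300.0 = 72.0 kΩ.

V_th = 14.2 V, R_th = 72.0 kΩ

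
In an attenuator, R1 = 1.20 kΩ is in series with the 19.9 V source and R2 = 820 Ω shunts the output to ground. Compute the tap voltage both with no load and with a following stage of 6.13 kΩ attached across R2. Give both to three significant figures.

Open-circuit: V = 19.9 × 820/(1200 + 820) = 8.08 V.
With the load, R2 becomes R2‖R_L = 723.3 Ω, so V = 19.9 × 723.3/1923 = 7.48 V.

Unloaded: 8.08 V; loaded: 7.48 V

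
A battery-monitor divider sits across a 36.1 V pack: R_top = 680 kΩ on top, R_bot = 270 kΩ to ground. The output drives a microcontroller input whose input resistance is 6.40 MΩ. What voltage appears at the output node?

The load sits in parallel with R_bot: R_bot‖R_L = (270 × 6400) / (270 + 6400) = 259.1 kΩ.
V_out = 36.1 × 259.1 / (680 + 259.1) = 36.1 × 259.1/939.1 = 9.96 V.
(Unloaded it would have been 10.3 V.)

V_out ≈ 9.96 V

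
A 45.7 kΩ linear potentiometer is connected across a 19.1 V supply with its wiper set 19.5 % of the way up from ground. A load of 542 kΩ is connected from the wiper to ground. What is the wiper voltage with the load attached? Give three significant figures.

V ≈ 3.68 V

The wiper splits the pot into (1−α)R = 36.79 kΩ above and αR = 8.912 kΩ below.
Lower section ‖ load = 8.767 kΩ.
V_wiper = 19.1 × 8.767/(36.79 + 8.767) = 3.68 V.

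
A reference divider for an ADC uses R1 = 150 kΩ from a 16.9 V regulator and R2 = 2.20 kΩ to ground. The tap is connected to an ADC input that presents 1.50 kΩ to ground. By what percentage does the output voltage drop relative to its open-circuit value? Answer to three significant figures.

59.1 %

Unloaded V = 16.9 × 2.20/152.2 = 0.2443 V.
Loaded: R2‖R_L = 0.8919 kΩ, giving V = 16.9 × 0.8919/150.9 = 0.09989 V.
Drop = (0.2443 − 0.09989) / 0.2443 = 59.1 %.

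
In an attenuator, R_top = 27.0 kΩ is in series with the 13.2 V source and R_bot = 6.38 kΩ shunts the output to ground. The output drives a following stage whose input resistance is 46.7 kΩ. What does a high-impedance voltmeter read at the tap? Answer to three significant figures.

The load sits in parallel with R_bot: R_bot‖R_L = (6.38 × 46.7) / (6.38 + 46.7) = 5.613 kΩ.
V_out = 13.2 × 5.613 / (27.0 + 5.613) = 13.2 × 5.613/32.61 = 2.27 V.

V_out ≈ 2.27 V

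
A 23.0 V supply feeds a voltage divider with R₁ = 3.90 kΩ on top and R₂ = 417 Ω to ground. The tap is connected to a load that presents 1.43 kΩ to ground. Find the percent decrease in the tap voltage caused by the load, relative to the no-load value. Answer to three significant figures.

20.9 %

Unloaded V = 23.0 × 417/4317 = 2.222 V.
Loaded: R₂‖R_L = 322.9 Ω, giving V = 23.0 × 322.9/4223 = 1.758 V.
Drop = (2.222 − 1.758) / 2.222 = 20.9 %.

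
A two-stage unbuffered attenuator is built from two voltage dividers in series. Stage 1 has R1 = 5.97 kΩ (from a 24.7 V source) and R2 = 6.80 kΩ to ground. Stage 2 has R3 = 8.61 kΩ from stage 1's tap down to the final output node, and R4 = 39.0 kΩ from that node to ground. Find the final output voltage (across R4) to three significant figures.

V_out ≈ 10.1 V

Stage 2 presents R3+R4 = 47.61 kΩ as a load on stage 1's tap.
Stage 1's lower leg becomes R2‖(R3+R4) = 5.950 kΩ, so V_mid = 24.7 × 5.950/11.92 = 12.33 V.
Stage 2 is itself unloaded: V_out = V_mid × R4/(R3+R4) = 12.33 × 39.0/47.61 = 10.1 V.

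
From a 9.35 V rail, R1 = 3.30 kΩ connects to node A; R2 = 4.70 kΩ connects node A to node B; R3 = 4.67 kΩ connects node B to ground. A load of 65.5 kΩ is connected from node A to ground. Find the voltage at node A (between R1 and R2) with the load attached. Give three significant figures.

Below node A the series string R2+R3 = 9.370 kΩ sits in parallel with the 65.5 kΩ load: 8.197 kΩ.
V_A = 9.35 × 8.197/(3.30 + 8.197) = 6.67 V.

V ≈ 6.67 V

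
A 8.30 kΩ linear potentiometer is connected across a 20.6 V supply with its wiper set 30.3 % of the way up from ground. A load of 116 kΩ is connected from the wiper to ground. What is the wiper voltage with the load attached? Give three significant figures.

V ≈ 6.15 V

The wiper splits the pot into (1−α)R = 5.785 kΩ above and αR = 2.515 kΩ below.
Lower section ‖ load = 2.462 kΩ.
V_wiper = 20.6 × 2.462/(5.785 + 2.462) = 6.15 V.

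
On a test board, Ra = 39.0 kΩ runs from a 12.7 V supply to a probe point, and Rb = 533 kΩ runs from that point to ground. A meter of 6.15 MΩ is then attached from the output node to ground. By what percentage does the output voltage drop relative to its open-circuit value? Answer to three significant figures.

0.587 %

The divider's output (Thévenin) resistance is Ra‖Rb = 36.34 kΩ.
Fractional drop under load = R_th/(R_th + R_L) = 36.34 / (36.34 + 6150) = 0.005874.
So the output falls by 0.587 %.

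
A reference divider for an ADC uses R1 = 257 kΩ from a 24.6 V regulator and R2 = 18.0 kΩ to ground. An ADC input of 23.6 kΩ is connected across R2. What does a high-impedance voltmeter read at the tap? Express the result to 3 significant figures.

V_out ≈ 0.940 V

The load sits in parallel with R2: R2‖R_L = (18.0 × 23.6) / (18.0 + 23.6) = 10.21 kΩ.
V_out = 24.6 × 10.21 / (257 + 10.21) = 24.6 × 10.21/267.2 = 0.940 V.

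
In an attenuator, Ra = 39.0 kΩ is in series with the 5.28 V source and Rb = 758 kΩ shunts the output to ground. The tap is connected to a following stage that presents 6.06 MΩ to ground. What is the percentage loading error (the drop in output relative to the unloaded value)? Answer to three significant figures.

The divider's output (Thévenin) resistance is Ra‖Rb = 37.09 kΩ.
Fractional drop under load = R_th/(R_th + R_L) = 37.09 / (37.09 + 6060) = 0.006083.
So the output falls by 0.608 %.

0.608 %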